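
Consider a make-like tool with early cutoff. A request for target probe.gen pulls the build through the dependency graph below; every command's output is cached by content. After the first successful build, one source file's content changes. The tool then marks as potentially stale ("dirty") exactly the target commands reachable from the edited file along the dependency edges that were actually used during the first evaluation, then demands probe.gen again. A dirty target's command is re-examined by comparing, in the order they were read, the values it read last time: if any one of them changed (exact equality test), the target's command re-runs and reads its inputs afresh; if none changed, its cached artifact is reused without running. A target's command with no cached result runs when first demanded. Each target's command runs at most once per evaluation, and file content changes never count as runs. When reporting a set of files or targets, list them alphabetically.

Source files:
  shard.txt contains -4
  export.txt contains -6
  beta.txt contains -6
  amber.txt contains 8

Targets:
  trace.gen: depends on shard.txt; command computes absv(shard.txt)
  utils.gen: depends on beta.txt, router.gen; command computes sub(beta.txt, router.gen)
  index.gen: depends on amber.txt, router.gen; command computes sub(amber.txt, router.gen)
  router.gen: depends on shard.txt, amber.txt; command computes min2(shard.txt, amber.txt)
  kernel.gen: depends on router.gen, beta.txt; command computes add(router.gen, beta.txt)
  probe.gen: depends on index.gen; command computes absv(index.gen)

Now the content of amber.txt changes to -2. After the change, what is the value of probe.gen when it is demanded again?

First demand of the output computes:
  router.gen = min2(-4, 8) = -4
  index.gen = sub(8, -4) = 12
  probe.gen = absv(12) = 12

After the edit, cleaning proceeds:
  router.gen: a read changed (amber.txt 8->-2) — executes, giving -4 — identical to its old value.
  index.gen: a read changed (amber.txt 8->-2) — executes, giving 2.
  probe.gen: a read changed (index.gen 12->2) — executes, giving 2.

Demanding probe.gen again yields 2.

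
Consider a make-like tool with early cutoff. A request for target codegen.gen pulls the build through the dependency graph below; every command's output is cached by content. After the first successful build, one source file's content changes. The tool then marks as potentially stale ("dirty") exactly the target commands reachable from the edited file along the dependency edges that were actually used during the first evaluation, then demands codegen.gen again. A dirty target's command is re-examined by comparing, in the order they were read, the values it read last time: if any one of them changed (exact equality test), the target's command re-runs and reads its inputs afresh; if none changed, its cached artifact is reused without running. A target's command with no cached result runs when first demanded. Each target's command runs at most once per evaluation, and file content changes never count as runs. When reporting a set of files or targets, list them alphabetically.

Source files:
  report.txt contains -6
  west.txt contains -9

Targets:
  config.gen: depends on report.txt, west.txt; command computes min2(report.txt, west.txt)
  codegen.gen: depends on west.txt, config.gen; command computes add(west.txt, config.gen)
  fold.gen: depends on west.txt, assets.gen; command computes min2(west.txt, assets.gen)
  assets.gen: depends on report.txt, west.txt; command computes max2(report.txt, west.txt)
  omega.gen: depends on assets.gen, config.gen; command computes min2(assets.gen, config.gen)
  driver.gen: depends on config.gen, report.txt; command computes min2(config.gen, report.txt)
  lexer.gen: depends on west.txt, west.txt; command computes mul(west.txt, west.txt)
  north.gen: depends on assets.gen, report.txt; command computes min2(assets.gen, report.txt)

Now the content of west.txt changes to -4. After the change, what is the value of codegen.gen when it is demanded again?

First demand of the output computes:
  config.gen = min2(-6, -9) = -9
  codegen.gen = add(-9, -9) = -18

After the edit, cleaning proceeds:
  config.gen: a read changed (west.txt -9->-4) — executes, giving -6.
  codegen.gen: a read changed (west.txt -9->-4; config.gen -9->-6) — executes, giving -10.

Demanding codegen.gen again yields -10.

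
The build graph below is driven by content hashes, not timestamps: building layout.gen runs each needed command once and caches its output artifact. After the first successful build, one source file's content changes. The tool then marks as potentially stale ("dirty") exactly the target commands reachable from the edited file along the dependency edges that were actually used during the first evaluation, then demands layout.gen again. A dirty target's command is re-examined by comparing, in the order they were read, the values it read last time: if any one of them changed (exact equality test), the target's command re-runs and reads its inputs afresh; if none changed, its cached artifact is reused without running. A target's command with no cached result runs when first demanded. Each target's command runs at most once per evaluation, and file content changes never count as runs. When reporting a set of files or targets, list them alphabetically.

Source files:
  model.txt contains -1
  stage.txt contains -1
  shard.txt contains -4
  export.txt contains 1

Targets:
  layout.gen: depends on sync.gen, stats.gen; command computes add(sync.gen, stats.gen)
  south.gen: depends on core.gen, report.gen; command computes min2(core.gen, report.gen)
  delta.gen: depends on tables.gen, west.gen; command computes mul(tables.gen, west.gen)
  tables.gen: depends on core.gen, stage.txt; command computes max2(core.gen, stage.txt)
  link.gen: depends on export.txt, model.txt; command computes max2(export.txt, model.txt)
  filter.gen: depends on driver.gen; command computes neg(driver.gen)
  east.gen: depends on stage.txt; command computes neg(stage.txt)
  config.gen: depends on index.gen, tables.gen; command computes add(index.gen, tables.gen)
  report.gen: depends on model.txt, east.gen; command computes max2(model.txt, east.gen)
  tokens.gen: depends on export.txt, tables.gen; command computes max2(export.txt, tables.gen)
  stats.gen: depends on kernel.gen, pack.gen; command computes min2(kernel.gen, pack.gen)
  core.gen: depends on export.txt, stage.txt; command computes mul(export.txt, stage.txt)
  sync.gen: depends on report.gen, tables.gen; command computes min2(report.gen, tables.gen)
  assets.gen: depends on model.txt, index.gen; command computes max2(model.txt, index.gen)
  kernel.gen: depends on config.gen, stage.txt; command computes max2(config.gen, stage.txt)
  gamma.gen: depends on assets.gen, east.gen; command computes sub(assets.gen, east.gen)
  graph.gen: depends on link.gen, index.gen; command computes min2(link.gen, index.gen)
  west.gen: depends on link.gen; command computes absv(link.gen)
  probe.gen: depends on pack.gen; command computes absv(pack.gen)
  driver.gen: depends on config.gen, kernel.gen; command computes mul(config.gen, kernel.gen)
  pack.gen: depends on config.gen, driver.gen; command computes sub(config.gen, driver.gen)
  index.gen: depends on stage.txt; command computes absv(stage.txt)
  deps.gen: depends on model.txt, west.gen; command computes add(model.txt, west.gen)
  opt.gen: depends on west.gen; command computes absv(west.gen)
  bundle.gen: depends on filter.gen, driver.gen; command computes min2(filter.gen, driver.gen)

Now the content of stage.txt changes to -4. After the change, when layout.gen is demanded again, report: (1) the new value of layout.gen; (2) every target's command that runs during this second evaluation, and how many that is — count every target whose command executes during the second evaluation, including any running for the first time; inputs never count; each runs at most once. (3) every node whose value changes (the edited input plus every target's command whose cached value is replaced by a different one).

layout.gen now evaluates to -4.
Run set: config.gen, core.gen, east.gen, index.gen, kernel.gen, layout.gen, report.gen, sync.gen, tables.gen (9 run).
Changed values: core.gen, east.gen, index.gen, layout.gen, report.gen, stage.txt, sync.gen, tables.gen.
The important point: at driver.gen every value read last time is unchanged, so the dirty flag clears without a run.

Initial pass — values computed on the first demand:
  core.gen = mul(1, -1) = -1
  east.gen = neg(-1) = 1
  index.gen = absv(-1) = 1
  report.gen = max2(-1, 1) = 1
  tables.gen = max2(-1, -1) = -1
  config.gen = add(1, -1) = 0
  kernel.gen = max2(0, -1) = 0
  driver.gen = mul(0, 0) = 0
  pack.gen = sub(0, 0) = 0
  stats.gen = min2(0, 0) = 0
  sync.gen = min2(1, -1) = -1
  layout.gen = add(-1, 0) = -1

Second demand — change propagation:
  core.gen: re-runs because stage.txt -1->-4; new result -4.
  east.gen: re-runs because stage.txt -1->-4; new result 4.
  index.gen: re-runs because stage.txt -1->-4; new result 4.
  report.gen: re-runs because east.gen 1->4; new result 4.
  tables.gen: re-runs because core.gen -1->-4; stage.txt -1->-4; new result -4.
  config.gen: re-runs because index.gen 1->4; tables.gen -1->-4; new result 0 (unchanged).
  kernel.gen: re-runs because stage.txt -1->-4; new result 0 (unchanged).
  driver.gen: re-examined; everything it read last time is the same (config.gen unchanged, kernel.gen unchanged) — cache 0 kept, no run.
  pack.gen: re-examined; everything it read last time is the same (config.gen unchanged, driver.gen unchanged) — cache 0 kept, no run.
  stats.gen: re-examined; everything it read last time is the same (kernel.gen unchanged, pack.gen unchanged) — cache 0 kept, no run.
  sync.gen: re-runs because report.gen 1->4; tables.gen -1->-4; new result -4.
  layout.gen: re-runs because sync.gen -1->-4; new result -4.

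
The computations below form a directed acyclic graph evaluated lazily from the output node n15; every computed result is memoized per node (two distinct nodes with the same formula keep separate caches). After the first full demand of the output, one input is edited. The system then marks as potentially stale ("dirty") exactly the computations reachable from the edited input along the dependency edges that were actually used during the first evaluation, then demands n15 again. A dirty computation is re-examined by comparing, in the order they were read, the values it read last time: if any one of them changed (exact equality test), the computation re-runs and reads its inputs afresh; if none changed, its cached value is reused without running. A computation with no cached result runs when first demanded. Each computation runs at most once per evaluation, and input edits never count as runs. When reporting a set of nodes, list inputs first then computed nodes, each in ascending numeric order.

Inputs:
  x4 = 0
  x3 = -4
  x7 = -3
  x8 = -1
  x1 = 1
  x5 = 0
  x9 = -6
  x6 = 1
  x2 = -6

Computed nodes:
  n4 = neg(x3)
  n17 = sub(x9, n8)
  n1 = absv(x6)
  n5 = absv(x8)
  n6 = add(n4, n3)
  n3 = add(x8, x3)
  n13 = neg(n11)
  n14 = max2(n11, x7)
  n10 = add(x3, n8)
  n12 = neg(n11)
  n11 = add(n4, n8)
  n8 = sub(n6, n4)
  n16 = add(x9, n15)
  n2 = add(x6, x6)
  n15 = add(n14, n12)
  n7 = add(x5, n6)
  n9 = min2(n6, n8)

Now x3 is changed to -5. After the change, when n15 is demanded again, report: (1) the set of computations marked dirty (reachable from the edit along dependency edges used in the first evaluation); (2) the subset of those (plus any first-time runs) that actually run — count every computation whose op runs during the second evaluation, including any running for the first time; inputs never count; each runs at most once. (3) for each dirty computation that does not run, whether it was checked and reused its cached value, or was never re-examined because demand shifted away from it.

First demand of the output computes:
  n3 = add(-1, -4) = -5
  n4 = neg(-4) = 4
  n6 = add(4, -5) = -1
  n8 = sub(-1, 4) = -5
  n11 = add(4, -5) = -1
  n12 = neg(-1) = 1
  n14 = max2(-1, -3) = -1
  n15 = add(-1, 1) = 0

After the edit, cleaning proceeds:
  n3: a read changed (x3 -4->-5) — executes, giving -6.
  n4: a read changed (x3 -4->-5) — executes, giving 5.
  n6: a read changed (n4 4->5; n3 -5->-6) — executes, giving -1 — identical to its old value.
  n8: a read changed (n4 4->5) — executes, giving -6.
  n11: a read changed (n4 4->5; n8 -5->-6) — executes, giving -1 — identical to its old value.
  n12: dirty, but its reads are unchanged (n11 unchanged); cached 1 stands.
  n14: dirty, but its reads are unchanged (n11 unchanged, x7 unchanged); cached -1 stands.
  n15: dirty, but its reads are unchanged (n14 unchanged, n12 unchanged); cached 0 stands.

Note where the cutoff bites: n12 is checked, finds nothing changed, and keeps its cache.

The edit dirties: n3, n4, n6, n8, n11, n12, n14, n15.
5 computations run: n3, n4, n6, n8, n11.
Cache hits after checking: n12, n14, n15.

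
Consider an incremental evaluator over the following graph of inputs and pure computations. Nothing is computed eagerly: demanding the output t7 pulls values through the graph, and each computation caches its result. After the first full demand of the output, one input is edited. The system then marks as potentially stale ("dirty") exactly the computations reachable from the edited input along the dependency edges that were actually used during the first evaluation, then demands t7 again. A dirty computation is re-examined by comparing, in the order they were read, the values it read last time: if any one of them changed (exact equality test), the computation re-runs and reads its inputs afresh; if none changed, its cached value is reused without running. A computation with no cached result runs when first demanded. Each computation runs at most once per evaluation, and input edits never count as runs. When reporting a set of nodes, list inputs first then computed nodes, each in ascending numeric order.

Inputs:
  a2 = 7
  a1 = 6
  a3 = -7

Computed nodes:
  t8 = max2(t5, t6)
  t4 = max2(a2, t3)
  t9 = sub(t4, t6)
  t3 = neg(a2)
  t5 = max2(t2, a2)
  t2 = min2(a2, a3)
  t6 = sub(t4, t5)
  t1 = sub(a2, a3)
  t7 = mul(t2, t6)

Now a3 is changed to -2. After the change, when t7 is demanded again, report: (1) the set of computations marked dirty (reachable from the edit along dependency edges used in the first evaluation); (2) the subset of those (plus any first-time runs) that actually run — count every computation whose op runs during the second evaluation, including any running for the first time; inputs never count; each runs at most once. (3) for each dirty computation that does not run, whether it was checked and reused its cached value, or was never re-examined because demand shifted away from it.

Dirty set: t2, t5, t6, t7.
Run set: t2, t5, t7 (3 run).
Re-examined without running (cache reused): t6.
The important point: at t6 every value read last time is unchanged, so the dirty flag clears without a run.

Initial pass — values computed on the first demand:
  t2 = min2(7, -7) = -7
  t3 = neg(7) = -7
  t4 = max2(7, -7) = 7
  t5 = max2(-7, 7) = 7
  t6 = sub(7, 7) = 0
  t7 = mul(-7, 0) = 0

Second demand — change propagation:
  t2: re-runs because a3 -7->-2; new result -2.
  t5: re-runs because t2 -7->-2; new result 7 (unchanged).
  t6: re-examined; everything it read last time is the same (t4 unchanged, t5 unchanged) — cache 0 kept, no run.
  t7: re-runs because t2 -7->-2; new result 0 (unchanged).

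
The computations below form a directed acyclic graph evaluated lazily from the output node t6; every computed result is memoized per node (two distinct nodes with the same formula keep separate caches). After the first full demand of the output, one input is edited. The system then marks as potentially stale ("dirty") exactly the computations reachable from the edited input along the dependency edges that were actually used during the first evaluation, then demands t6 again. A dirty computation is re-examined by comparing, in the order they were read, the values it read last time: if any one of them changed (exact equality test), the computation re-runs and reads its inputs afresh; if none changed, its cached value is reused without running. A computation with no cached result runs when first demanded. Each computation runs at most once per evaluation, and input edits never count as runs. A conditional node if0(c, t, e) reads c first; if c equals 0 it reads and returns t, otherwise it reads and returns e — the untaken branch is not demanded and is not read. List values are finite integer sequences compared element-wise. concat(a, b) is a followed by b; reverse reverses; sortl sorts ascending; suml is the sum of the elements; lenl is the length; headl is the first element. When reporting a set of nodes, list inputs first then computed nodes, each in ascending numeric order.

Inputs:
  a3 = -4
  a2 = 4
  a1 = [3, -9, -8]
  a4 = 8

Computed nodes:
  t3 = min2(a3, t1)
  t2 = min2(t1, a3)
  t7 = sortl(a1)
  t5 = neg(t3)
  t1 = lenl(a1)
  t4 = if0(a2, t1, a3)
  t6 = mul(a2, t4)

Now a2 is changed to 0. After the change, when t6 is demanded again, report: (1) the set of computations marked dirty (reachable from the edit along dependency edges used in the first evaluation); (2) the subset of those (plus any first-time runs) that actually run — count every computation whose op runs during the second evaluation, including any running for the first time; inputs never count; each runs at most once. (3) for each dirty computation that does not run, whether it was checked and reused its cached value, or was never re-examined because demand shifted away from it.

The edit dirties: t4, t6.
3 computations run: t1, t4, t6.
No dirty computation escaped a run.
Note the branch switch — t1 had no cache and runs now for the first time.

First demand of the output computes:
  t4 = if0(a2=4 -> else branch a3) = -4
  t6 = mul(4, -4) = -16

After the edit, cleaning proceeds:
  t1: had never run; runs now, result 3.
  t4: a read changed (a2 4->0) — executes, giving 3.
  t6: a read changed (a2 4->0; t4 -4->3) — executes, giving 0.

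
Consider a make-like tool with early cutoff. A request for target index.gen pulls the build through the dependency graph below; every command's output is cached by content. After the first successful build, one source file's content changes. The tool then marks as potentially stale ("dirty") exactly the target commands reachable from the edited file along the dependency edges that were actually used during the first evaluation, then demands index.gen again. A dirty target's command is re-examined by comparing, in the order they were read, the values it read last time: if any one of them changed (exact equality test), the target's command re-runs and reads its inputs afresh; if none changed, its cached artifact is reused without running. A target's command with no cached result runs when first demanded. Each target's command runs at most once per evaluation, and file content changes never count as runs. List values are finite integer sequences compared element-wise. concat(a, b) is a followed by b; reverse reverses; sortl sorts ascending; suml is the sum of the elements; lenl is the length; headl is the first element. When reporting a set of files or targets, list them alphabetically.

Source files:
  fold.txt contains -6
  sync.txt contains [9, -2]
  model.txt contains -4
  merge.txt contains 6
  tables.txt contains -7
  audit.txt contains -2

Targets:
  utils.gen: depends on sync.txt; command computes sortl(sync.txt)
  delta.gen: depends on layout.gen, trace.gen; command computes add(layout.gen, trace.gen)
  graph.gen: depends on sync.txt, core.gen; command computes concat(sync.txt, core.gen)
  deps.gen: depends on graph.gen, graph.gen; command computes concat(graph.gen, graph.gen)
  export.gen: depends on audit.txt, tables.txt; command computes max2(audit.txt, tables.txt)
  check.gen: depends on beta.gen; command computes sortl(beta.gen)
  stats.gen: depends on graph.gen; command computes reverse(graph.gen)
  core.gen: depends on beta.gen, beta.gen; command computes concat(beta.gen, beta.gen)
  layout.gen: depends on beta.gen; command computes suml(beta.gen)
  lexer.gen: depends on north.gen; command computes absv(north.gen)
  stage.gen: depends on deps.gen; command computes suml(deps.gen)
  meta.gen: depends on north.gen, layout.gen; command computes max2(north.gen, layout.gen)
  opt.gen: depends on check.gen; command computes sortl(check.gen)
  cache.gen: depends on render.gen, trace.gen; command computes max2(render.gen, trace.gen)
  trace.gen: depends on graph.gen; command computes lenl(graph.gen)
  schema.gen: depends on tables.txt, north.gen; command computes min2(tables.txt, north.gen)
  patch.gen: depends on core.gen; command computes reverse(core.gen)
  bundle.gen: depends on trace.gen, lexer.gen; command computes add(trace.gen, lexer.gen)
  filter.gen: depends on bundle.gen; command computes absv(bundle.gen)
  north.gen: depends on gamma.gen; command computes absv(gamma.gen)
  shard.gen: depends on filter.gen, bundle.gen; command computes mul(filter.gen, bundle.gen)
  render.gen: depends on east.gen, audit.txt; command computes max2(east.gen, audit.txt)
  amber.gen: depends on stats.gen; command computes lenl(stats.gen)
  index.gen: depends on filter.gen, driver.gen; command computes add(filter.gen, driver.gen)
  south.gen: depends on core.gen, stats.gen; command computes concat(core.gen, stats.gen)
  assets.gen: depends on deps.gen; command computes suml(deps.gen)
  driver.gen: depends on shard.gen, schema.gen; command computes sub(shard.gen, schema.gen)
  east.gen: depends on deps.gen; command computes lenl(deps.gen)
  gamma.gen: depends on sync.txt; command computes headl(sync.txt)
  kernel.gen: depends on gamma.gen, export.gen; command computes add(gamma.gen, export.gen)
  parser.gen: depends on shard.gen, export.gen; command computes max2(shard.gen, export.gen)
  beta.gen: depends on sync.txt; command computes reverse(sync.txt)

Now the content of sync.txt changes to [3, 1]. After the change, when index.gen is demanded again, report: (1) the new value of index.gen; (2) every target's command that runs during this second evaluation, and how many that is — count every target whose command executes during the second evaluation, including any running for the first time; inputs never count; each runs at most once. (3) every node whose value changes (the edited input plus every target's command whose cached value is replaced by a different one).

Demanding index.gen again yields 97.
13 target commands run: beta.gen, bundle.gen, core.gen, driver.gen, filter.gen, gamma.gen, graph.gen, index.gen, lexer.gen, north.gen, schema.gen, shard.gen, trace.gen.
The nodes whose values change: beta.gen, bundle.gen, core.gen, driver.gen, filter.gen, gamma.gen, graph.gen, index.gen, lexer.gen, north.gen, shard.gen, sync.txt.

First demand of the output computes:
  beta.gen = reverse([9, -2]) = [-2, 9]
  core.gen = concat([-2, 9], [-2, 9]) = [-2, 9, -2, 9]
  gamma.gen = headl([9, -2]) = 9
  graph.gen = concat([9, -2], [-2, 9, -2, 9]) = [9, -2, -2, 9, -2, 9]
  north.gen = absv(9) = 9
  lexer.gen = absv(9) = 9
  schema.gen = min2(-7, 9) = -7
  trace.gen = lenl([9, -2, -2, 9, -2, 9]) = 6
  bundle.gen = add(6, 9) = 15
  filter.gen = absv(15) = 15
  shard.gen = mul(15, 15) = 225
  driver.gen = sub(225, -7) = 232
  index.gen = add(15, 232) = 247

After the edit, cleaning proceeds:
  beta.gen: a read changed (sync.txt [9, -2]->[3, 1]) — executes, giving [1, 3].
  core.gen: a read changed (beta.gen [-2, 9]->[1, 3]; beta.gen [-2, 9]->[1, 3]) — executes, giving [1, 3, 1, 3].
  gamma.gen: a read changed (sync.txt [9, -2]->[3, 1]) — executes, giving 3.
  graph.gen: a read changed (sync.txt [9, -2]->[3, 1]; core.gen [-2, 9, -2, 9]->[1, 3, 1, 3]) — executes, giving [3, 1, 1, 3, 1, 3].
  north.gen: a read changed (gamma.gen 9->3) — executes, giving 3.
  lexer.gen: a read changed (north.gen 9->3) — executes, giving 3.
  schema.gen: a read changed (north.gen 9->3) — executes, giving -7 — identical to its old value.
  trace.gen: a read changed (graph.gen [9, -2, -2, 9, -2, 9]->[3, 1, 1, 3, 1, 3]) — executes, giving 6 — identical to its old value.
  bundle.gen: a read changed (lexer.gen 9->3) — executes, giving 9.
  filter.gen: a read changed (bundle.gen 15->9) — executes, giving 9.
  shard.gen: a read changed (filter.gen 15->9; bundle.gen 15->9) — executes, giving 81.
  driver.gen: a read changed (shard.gen 225->81) — executes, giving 88.
  index.gen: a read changed (filter.gen 15->9; driver.gen 232->88) — executes, giving 97.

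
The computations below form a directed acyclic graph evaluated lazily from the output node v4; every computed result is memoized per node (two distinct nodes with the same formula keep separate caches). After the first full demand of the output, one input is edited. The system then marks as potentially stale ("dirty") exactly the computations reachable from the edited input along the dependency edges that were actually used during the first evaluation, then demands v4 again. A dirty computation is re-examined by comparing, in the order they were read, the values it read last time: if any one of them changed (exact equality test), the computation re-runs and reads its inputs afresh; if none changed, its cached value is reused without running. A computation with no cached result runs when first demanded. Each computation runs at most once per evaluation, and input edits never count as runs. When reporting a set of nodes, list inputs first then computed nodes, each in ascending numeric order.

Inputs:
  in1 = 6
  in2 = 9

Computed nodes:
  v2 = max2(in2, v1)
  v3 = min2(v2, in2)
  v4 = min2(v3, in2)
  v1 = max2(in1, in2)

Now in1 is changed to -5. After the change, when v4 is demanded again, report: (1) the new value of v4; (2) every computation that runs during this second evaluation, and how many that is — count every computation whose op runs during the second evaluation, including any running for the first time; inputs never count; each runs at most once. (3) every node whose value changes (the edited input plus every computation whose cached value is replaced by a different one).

Demanding v4 again yields 9.
1 computations run: v1.
The nodes whose values change: in1.
Note the absorption at v1: it re-runs yet its value is the same, leaving the output's value untouched.

First demand of the output computes:
  v1 = max2(6, 9) = 9
  v2 = max2(9, 9) = 9
  v3 = min2(9, 9) = 9
  v4 = min2(9, 9) = 9

After the edit, cleaning proceeds:
  v1: a read changed (in1 6->-5) — executes, giving 9 — identical to its old value.
  v2: dirty, but its reads are unchanged (in2 unchanged, v1 unchanged); cached 9 stands.
  v3: dirty, but its reads are unchanged (v2 unchanged, in2 unchanged); cached 9 stands.
  v4: dirty, but its reads are unchanged (v3 unchanged, in2 unchanged); cached 9 stands.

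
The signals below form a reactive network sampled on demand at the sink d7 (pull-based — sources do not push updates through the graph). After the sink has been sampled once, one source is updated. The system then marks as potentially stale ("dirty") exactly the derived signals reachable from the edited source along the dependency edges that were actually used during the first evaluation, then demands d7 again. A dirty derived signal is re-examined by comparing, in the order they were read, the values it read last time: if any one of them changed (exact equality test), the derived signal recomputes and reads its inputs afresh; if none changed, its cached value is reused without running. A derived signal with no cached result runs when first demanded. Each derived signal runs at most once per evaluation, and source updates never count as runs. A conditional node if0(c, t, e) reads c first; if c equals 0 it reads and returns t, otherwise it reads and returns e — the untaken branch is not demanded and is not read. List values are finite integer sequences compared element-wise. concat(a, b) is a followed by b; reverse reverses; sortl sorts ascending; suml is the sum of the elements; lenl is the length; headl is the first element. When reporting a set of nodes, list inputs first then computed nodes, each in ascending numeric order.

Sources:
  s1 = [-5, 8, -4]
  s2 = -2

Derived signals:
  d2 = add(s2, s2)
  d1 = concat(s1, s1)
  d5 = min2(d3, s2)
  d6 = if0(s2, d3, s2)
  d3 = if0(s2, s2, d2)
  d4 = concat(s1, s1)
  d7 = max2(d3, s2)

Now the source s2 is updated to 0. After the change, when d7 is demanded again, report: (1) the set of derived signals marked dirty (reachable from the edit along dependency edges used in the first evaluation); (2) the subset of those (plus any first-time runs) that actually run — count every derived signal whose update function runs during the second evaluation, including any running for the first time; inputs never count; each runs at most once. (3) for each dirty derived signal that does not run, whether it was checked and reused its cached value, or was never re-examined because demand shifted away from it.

Initial pass — values computed on the first demand:
  d2 = add(-2, -2) = -4
  d3 = if0(s2=-2 -> else branch d2) = -4
  d7 = max2(-4, -2) = -2

Second demand — change propagation:
  d2: dirty yet unreached — the second evaluation never asks for it.
  d3: re-runs because s2 -2->0; new result 0.
  d7: re-runs because d3 -4->0; s2 -2->0; new result 0.

The important point: the flipped condition redirects demand; d2 is left stale, never re-checked.

Dirty set: d2, d3, d7.
Run set: d3, d7 (2 run).
Left stale — demand moved off them: d2.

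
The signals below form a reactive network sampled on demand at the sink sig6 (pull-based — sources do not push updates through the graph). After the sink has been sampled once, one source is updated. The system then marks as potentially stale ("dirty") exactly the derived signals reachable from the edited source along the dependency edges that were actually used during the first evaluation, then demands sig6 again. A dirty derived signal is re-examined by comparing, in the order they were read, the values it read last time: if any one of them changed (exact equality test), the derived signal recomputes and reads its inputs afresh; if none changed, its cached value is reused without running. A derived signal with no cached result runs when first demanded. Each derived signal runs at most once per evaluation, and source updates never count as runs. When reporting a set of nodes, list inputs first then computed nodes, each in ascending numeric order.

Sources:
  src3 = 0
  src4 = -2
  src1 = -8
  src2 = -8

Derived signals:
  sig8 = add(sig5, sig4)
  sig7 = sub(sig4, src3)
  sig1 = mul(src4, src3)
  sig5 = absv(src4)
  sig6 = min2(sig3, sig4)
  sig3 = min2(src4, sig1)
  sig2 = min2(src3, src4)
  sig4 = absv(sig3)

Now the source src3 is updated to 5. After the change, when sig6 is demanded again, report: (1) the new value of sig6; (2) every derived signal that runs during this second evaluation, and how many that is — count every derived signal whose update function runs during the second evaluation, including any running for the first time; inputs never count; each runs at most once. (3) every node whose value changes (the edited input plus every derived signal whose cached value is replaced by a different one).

sig6 now evaluates to -10.
Run set: sig1, sig3, sig4, sig6 (4 run).
Changed values: src3, sig1, sig3, sig4, sig6.

Initial pass — values computed on the first demand:
  sig1 = mul(-2, 0) = 0
  sig3 = min2(-2, 0) = -2
  sig4 = absv(-2) = 2
  sig6 = min2(-2, 2) = -2

Second demand — change propagation:
  sig1: re-runs because src3 0->5; new result -10.
  sig3: re-runs because sig1 0->-10; new result -10.
  sig4: re-runs because sig3 -2->-10; new result 10.
  sig6: re-runs because sig3 -2->-10; sig4 2->10; new result -10.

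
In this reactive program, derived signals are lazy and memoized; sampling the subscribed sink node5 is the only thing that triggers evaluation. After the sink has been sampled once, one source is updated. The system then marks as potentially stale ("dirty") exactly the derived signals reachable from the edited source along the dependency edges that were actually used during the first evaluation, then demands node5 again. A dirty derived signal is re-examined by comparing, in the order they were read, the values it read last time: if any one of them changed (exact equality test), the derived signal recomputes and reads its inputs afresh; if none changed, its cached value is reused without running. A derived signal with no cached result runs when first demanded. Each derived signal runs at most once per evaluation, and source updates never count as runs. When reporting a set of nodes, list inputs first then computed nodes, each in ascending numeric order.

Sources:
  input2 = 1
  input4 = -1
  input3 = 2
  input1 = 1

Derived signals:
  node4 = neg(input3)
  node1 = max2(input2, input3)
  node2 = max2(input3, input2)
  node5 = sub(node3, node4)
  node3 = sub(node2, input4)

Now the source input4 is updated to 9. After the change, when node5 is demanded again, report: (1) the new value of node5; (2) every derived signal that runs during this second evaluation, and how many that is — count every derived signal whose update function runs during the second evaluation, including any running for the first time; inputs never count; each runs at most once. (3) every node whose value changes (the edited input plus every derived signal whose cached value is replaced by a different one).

First demand of the output computes:
  node2 = max2(2, 1) = 2
  node3 = sub(2, -1) = 3
  node4 = neg(2) = -2
  node5 = sub(3, -2) = 5

After the edit, cleaning proceeds:
  node3: a read changed (input4 -1->9) — executes, giving -7.
  node5: a read changed (node3 3->-7) — executes, giving -5.

Demanding node5 again yields -5.
2 derived signals run: node3, node5.
The nodes whose values change: input4, node3, node5.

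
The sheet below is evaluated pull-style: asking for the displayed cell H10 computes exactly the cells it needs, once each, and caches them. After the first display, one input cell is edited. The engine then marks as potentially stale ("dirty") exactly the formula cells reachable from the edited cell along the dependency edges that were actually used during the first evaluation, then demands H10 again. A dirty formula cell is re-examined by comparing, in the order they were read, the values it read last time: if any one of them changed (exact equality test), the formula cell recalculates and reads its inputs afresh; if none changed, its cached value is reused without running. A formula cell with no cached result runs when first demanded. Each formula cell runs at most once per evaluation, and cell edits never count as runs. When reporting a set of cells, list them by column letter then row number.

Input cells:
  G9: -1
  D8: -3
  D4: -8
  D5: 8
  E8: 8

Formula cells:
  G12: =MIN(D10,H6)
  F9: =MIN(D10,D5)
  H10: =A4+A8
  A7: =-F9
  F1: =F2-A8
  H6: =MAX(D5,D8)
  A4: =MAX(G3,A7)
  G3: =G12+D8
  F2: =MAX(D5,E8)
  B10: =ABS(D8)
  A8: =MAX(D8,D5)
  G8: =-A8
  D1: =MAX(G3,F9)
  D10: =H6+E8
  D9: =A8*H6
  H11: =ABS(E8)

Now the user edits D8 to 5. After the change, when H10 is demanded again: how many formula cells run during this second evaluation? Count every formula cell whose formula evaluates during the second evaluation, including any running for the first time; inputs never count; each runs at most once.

5 formula cells run: A4, A8, G3, H6, H10.
Note where the cutoff bites: D10 is checked, finds nothing changed, and keeps its cache.

First demand of the output computes:
  A8 = MAX(-3, 8) = 8
  H6 = MAX(8, -3) = 8
  D10 = 8 + 8 = 16
  F9 = MIN(16, 8) = 8
  A7 = -(8) = -8
  G12 = MIN(16, 8) = 8
  G3 = 8 + -3 = 5
  A4 = MAX(5, -8) = 5
  H10 = 5 + 8 = 13

After the edit, cleaning proceeds:
  A8: a read changed (D8 -3->5) — executes, giving 8 — identical to its old value.
  H6: a read changed (D8 -3->5) — executes, giving 8 — identical to its old value.
  D10: dirty, but its reads are unchanged (H6 unchanged, E8 unchanged); cached 16 stands.
  F9: dirty, but its reads are unchanged (D10 unchanged, D5 unchanged); cached 8 stands.
  A7: dirty, but its reads are unchanged (F9 unchanged); cached -8 stands.
  G12: dirty, but its reads are unchanged (D10 unchanged, H6 unchanged); cached 8 stands.
  G3: a read changed (D8 -3->5) — executes, giving 13.
  A4: a read changed (G3 5->13) — executes, giving 13.
  H10: a read changed (A4 5->13) — executes, giving 21.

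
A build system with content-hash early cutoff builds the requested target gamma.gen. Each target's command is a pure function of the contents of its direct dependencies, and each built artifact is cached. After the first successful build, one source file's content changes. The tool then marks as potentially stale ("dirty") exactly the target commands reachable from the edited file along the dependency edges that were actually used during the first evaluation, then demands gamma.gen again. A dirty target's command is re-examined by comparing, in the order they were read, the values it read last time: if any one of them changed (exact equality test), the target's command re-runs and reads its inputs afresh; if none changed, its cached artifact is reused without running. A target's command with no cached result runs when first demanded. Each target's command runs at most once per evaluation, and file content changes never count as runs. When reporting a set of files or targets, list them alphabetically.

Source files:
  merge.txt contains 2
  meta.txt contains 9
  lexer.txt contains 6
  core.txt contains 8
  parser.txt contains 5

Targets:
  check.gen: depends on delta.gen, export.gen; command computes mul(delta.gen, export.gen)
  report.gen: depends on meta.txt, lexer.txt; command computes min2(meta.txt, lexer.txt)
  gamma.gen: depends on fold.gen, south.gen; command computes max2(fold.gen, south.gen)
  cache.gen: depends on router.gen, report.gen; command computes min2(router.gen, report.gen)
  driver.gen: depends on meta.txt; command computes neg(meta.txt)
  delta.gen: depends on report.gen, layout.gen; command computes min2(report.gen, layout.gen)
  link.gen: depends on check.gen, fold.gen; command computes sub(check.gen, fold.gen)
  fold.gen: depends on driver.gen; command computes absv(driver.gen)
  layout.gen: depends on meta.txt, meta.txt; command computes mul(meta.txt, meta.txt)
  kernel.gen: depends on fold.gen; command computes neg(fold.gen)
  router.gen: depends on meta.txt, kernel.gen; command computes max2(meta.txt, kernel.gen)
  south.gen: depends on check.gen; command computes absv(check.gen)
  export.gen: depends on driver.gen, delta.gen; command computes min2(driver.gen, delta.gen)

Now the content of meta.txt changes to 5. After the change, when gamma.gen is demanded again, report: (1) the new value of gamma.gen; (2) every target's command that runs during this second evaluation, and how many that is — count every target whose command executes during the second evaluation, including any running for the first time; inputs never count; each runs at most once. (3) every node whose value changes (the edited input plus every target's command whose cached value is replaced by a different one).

First evaluation (everything demanded from the output):
  driver.gen = neg(9) = -9
  fold.gen = absv(-9) = 9
  layout.gen = mul(9, 9) = 81
  report.gen = min2(9, 6) = 6
  delta.gen = min2(6, 81) = 6
  export.gen = min2(-9, 6) = -9
  check.gen = mul(6, -9) = -54
  south.gen = absv(-54) = 54
  gamma.gen = max2(9, 54) = 54

Propagation after the edit:
  driver.gen: runs — meta.txt 9->5; result -5.
  fold.gen: runs — driver.gen -9->-5; result 5.
  layout.gen: runs — meta.txt 9->5; meta.txt 9->5; result 25.
  report.gen: runs — meta.txt 9->5; result 5.
  delta.gen: runs — report.gen 6->5; layout.gen 81->25; result 5.
  export.gen: runs — driver.gen -9->-5; delta.gen 6->5; result -5.
  check.gen: runs — delta.gen 6->5; export.gen -9->-5; result -25.
  south.gen: runs — check.gen -54->-25; result 25.
  gamma.gen: runs — fold.gen 9->5; south.gen 54->25; result 25.

New value of gamma.gen: 25.
Target commands that run: check.gen, delta.gen, driver.gen, export.gen, fold.gen, gamma.gen, layout.gen, report.gen, south.gen — 9 in total.
Values that change: check.gen, delta.gen, driver.gen, export.gen, fold.gen, gamma.gen, layout.gen, meta.txt, report.gen, south.gen.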